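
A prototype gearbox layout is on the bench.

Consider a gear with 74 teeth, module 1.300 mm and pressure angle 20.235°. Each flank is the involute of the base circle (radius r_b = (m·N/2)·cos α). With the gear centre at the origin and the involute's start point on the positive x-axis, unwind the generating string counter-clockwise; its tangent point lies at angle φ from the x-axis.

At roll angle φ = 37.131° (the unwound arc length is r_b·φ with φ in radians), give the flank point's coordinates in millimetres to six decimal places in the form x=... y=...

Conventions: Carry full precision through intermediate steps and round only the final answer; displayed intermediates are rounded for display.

x=53.636407 y=3.925084

topology: single-mesh involute geometry — m = 1.300, N = 74
pitch radius r_p = m·N/2 = 1.300·74/2 = 48.100000
base radius r_b = r_p·cos α = 48.100000·cos 20.235° = 45.131360
roll angle φ = 37.131° = 0.64805820 rad
x = r_b·(cos φ + φ·sin φ) = 53.636407
y = r_b·(sin φ − φ·cos φ) = 3.925084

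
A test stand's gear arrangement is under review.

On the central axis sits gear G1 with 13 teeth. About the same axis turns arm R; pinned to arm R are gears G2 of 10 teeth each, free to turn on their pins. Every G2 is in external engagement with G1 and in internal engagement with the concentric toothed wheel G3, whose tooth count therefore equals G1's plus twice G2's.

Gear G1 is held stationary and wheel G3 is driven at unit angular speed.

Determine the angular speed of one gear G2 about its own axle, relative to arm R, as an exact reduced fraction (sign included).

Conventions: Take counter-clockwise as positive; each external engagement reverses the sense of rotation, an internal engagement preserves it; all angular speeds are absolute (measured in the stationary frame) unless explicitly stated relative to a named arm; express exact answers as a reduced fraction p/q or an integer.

429/460

recognized (axles ride arm R): planetary set, 13/10/33 teeth
ring teeth: 13 + 2·10 = 33
13(ω_sun−ω_arm) = −33(ω_ring−ω_arm),  ω_sun = 0, ω_ring = 1
13(0−ω_arm) = −33(1−ω_arm)  ⇒  46·ω_arm = 33  ⇒  ω_arm = 33/46
sun–planet mesh: 13·(0−33/46) = −10·(ω_p−ω_arm)  ⇒  ω_p−ω_arm = 429/460
exact speed ratio = 429/460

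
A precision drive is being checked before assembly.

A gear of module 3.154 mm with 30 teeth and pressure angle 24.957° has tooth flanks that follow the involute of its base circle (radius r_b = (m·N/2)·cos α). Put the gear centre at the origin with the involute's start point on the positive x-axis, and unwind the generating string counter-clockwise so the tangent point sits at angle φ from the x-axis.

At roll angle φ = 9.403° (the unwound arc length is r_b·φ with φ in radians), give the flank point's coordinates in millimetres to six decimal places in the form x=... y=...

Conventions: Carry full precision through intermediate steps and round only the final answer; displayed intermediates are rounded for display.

topology: single-mesh involute geometry — m = 3.154, N = 30
pitch radius r_p = m·N/2 = 3.154·30/2 = 47.310000
base radius r_b = r_p·cos α = 47.310000·cos 24.957° = 42.892415
roll angle φ = 9.403° = 0.16411331 rad
x = r_b·(cos φ + φ·sin φ) = 43.466146
y = r_b·(sin φ − φ·cos φ) = 0.063026

x=43.466146 y=0.063026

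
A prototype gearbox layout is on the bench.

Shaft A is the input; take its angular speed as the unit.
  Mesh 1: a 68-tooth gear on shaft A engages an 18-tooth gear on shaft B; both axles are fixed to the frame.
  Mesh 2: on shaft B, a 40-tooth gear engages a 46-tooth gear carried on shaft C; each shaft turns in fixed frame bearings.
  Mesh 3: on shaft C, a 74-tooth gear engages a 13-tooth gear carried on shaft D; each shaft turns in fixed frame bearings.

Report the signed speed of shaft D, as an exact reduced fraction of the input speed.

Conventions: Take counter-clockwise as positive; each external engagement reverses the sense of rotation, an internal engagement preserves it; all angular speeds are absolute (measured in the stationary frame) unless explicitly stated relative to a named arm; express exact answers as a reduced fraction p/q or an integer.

3-mesh fixed-axis compound train (all bearings frame-fixed)
mesh 1 [68T→18T]: |ω|/ω_in = 1×68/18 = 34/9, sense flips to −
mesh 2 [40T→46T]: |ω|/ω_in = (34/9)×40/46 = 680/207, sense flips to +
mesh 3 [74T→13T]: |ω|/ω_in = (680/207)×74/13 = 50320/2691, sense flips to −
signed output speed (× input speed) = -50320/2691

-50320/2691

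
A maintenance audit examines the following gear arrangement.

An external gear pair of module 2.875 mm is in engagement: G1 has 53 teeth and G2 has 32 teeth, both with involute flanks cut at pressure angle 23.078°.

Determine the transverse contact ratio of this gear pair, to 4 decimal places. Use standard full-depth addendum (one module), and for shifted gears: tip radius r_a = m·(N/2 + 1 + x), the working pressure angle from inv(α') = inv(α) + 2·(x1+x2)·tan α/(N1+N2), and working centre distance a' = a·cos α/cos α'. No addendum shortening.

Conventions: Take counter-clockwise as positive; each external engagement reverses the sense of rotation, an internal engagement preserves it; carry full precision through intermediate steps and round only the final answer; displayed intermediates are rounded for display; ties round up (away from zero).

single-mesh involute tooth geometry (53T engaging 32T at module 2.875)
base radii: r_b1 = 70.090373, r_b2 = 42.318716
tip radii: r_a1 = 79.062500, r_a2 = 48.875000
no profile shift: α' = α, a' = a
action lengths: √(r_a1²−r_b1²) = 36.581670, √(r_a2²−r_b2²) = 24.451829
base pitch p_b = π·m·cos α = 8.309260
CR = (36.581670 + 24.451829 − 122.187500·sin 23.07800°)/8.309260 = 1.581123
contact ratio ≈ 1.5811

1.5811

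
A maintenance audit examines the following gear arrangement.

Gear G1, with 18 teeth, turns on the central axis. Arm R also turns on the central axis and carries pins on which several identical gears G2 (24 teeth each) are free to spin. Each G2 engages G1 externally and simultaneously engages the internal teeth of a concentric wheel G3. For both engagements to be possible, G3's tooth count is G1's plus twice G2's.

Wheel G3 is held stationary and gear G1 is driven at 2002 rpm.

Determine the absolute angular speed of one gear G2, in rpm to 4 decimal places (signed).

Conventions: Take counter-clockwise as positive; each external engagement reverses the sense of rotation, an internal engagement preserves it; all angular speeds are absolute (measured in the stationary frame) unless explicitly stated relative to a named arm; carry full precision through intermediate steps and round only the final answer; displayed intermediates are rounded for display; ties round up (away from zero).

-750.7500 rpm

recognized (axles ride arm R): planetary set, 18/24/66 teeth
normalise by the input: solve with ω_sun = 1, then scale by 2002 rpm
ring teeth: 18 + 2·24 = 66
18(ω_sun−ω_arm) = −66(ω_ring−ω_arm),  ω_ring = 0, ω_sun = 1
18(1−ω_arm) = −66(0−ω_arm)  ⇒  84·ω_arm = 18  ⇒  ω_arm = 3/14
sun–planet mesh: 18·(1−3/14) = −24·(ω_p−ω_arm)  ⇒  ω_p−ω_arm = -33/56
ω_p = 3/14 − 33/56 = -3/8
scale: ω_p = -3/8 × 2002 rpm = -750.7500 rpm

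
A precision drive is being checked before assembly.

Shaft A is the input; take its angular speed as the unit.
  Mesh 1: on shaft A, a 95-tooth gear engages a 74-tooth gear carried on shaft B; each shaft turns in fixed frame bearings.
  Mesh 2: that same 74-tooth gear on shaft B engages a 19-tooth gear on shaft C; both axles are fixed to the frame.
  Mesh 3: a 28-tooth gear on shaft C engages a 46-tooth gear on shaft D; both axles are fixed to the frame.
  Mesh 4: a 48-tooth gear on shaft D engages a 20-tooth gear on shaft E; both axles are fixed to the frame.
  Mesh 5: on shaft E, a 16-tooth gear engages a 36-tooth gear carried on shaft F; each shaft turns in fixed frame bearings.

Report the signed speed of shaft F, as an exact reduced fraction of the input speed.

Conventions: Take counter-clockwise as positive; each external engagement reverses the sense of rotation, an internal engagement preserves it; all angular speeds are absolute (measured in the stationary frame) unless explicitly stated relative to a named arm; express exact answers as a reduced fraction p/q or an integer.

-224/69

5-mesh fixed-axis compound train (all bearings frame-fixed)
mesh 1 [95T→74T]: |ω|/ω_in = 1×95/74 = 95/74, sense flips to −
mesh 2 [74T→19T]: |ω|/ω_in = (95/74)×74/19 = 5, sense flips to +
mesh 3 [28T→46T]: |ω|/ω_in = 5×28/46 = 70/23, sense flips to −
mesh 4 [48T→20T]: |ω|/ω_in = (70/23)×48/20 = 168/23, sense flips to +
mesh 5 [16T→36T]: |ω|/ω_in = (168/23)×16/36 = 224/69, sense flips to −
signed output speed (× input speed) = -224/69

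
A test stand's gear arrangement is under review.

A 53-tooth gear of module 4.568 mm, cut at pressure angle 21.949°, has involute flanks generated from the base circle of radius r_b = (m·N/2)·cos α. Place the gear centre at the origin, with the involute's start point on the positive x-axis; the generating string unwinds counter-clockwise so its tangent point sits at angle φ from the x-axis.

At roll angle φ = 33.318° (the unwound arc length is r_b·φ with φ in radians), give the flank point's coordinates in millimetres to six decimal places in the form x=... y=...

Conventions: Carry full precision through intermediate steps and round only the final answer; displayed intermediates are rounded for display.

recognized (one wheel, involute flank): single-mesh tooth geometry, m = 4.568, N = 53
pitch radius r_p = m·N/2 = 4.568·53/2 = 121.052000
base radius r_b = r_p·cos α = 121.052000·cos 21.949° = 112.277780
roll angle φ = 33.318° = 0.58150880 rad
x = r_b·(cos φ + φ·sin φ) = 129.686350
y = r_b·(sin φ − φ·cos φ) = 7.113511

x=129.686350 y=7.113511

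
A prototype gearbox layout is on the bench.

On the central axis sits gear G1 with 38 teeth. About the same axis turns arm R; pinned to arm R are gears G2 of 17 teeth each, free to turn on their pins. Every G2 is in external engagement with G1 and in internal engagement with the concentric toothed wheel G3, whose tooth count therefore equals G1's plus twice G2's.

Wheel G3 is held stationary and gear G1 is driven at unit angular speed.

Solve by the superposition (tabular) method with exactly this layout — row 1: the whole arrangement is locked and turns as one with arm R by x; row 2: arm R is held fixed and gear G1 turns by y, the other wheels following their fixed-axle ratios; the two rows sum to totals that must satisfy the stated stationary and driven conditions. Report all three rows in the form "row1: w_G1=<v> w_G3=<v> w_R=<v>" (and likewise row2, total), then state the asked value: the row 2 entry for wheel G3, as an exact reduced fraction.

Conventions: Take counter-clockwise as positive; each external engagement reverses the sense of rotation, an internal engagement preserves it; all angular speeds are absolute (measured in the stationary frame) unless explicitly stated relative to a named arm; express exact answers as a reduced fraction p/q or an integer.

row1: w_G1=19/55 w_G3=19/55 w_R=19/55
row2: w_G1=36/55 w_G3=-19/55 w_R=0
total: w_G1=1 w_G3=0 w_R=19/55
asked value: -19/55

recognized (axles ride arm R): planetary set, 38/17/72 teeth
row 1: whole set turns with the arm by x
row 2 — arm fixed, fixed-axis ratios: sun y, ring −(38/72)·y, arm 0
boundary: total ω_ring = x − (38/72)·y = 0 and total ω_sun = x + y = 1  ⇒  y = 36/55, x = 19/55
row 2 ring = −(38/72)·36/55 = -19/55
totals (row 1 + row 2): sun 19/55 + 36/55 = 1, ring 19/55 + (-19/55) = 0, arm 19/55 + 0 = 19/55
asked cell (row2, ring) = -19/55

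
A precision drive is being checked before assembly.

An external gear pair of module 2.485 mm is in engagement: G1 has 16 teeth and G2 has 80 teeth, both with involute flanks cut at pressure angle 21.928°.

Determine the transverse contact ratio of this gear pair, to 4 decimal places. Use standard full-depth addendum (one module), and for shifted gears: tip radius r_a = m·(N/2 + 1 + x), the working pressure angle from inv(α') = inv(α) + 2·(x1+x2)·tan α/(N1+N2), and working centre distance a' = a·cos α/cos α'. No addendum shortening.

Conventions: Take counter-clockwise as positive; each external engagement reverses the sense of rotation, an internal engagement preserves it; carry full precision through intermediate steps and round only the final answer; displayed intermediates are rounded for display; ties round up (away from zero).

1.5805

class = single-mesh tooth geometry [involute pair 16T × 80T, m = 2.485]
base radii: r_b1 = 18.441759, r_b2 = 92.208794
tip radii: r_a1 = 22.365000, r_a2 = 101.885000
no profile shift: α' = α, a' = a
action lengths: √(r_a1²−r_b1²) = 12.652856, √(r_a2²−r_b2²) = 43.336953
base pitch p_b = π·m·cos α = 7.242062
CR = (12.652856 + 43.336953 − 119.280000·sin 21.92800°)/7.242062 = 1.580454
contact ratio ≈ 1.5805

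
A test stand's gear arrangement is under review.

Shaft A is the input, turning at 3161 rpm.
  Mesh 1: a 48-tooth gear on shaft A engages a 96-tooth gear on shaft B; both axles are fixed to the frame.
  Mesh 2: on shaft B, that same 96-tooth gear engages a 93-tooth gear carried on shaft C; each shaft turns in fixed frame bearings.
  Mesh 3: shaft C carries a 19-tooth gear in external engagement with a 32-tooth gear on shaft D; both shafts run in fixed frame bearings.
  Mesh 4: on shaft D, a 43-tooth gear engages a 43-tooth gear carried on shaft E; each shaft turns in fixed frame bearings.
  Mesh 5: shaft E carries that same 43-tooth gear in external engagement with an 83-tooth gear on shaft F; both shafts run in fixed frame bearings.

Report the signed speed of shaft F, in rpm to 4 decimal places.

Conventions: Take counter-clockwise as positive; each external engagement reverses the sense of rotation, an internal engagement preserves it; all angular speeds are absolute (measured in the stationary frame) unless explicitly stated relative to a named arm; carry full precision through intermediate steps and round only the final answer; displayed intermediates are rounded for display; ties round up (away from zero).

class = fixed-axis compound train [5 meshes; 5 ratios multiply, 5 sense flips]
mesh 1 [48T→96T]: ω = 3161.0000×48/96 = 1580.5000 rpm, sense flips to −
mesh 2 [96T→93T]: ω = 1580.5000×96/93 = 1631.4839 rpm, sense flips to +
mesh 3 [19T→32T]: ω = 1631.4839×19/32 = 968.6935 rpm, sense flips to −
mesh 4 [43T→43T]: ω = 968.6935×43/43 = 968.6935 rpm, sense flips to +
mesh 5 [43T→83T]: ω = 968.6935×43/83 = 501.8533 rpm, sense flips to −
signed output speed = -501.8533 rpm

-501.8533 rpm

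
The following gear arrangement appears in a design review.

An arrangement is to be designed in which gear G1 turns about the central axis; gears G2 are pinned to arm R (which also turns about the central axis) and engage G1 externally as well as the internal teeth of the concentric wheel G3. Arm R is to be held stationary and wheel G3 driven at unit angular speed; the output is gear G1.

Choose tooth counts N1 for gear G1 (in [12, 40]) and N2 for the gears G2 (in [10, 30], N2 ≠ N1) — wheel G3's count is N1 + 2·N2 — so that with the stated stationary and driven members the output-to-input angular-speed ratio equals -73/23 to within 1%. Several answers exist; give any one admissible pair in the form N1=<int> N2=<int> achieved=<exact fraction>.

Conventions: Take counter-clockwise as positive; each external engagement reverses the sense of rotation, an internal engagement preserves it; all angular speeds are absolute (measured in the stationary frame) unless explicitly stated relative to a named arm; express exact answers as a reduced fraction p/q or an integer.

N1=23 N2=25 achieved=-73/23

design class (target -73/23): planetary set
Willis with ω_arm = 0: ω_sun/ω_ring = −N3/N1; set equal to -73/23  ⇒  N3/N1 = −(-73/23) = 73/23
N3 = N1 + 2·N2  ⇒  N2/N1 = (N3/N1 − 1)/2 = (73/23 − 1)/2 = 25/23
smallest multiple with N1 ≥ 12 and N2 ≥ 10: k = 1  ⇒  N1 = 1·23 = 23, N2 = 1·25 = 25 (N1 ≤ 40, N2 ≤ 30, N2 ≠ N1 ✓), N3 = 23 + 2·25 = 73
check: −N3/N1 with N1 = 23, N3 = 73 gives -73/23; |achieved − target| = 0 ≤ 73/2300 ✓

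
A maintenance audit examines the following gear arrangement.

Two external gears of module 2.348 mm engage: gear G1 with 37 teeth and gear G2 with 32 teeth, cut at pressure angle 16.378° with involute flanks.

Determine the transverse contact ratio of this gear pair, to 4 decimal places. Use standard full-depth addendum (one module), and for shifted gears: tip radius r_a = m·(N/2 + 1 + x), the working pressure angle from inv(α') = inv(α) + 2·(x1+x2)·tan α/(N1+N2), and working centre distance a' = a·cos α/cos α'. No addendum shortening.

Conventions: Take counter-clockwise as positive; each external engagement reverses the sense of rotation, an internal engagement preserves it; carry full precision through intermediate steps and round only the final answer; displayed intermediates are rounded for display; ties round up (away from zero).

1.8751

class = single-mesh tooth geometry [involute pair 37T × 32T, m = 2.348]
base radii: r_b1 = 41.675387, r_b2 = 36.043578
tip radii: r_a1 = 45.786000, r_a2 = 39.916000
no profile shift: α' = α, a' = a
action lengths: √(r_a1²−r_b1²) = 18.961011, √(r_a2²−r_b2²) = 17.150731
base pitch p_b = π·m·cos α = 7.077140
CR = (18.961011 + 17.150731 − 81.006000·sin 16.37800°)/7.077140 = 1.875084
contact ratio ≈ 1.8751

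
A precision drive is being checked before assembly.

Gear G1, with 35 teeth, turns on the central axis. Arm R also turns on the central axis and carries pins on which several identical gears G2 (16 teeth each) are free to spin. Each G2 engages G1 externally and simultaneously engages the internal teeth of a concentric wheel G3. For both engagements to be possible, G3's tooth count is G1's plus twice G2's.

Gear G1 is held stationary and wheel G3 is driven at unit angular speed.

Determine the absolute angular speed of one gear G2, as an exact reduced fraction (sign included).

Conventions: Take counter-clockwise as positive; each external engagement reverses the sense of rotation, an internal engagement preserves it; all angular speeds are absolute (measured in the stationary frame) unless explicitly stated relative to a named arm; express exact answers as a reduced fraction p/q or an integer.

recognized (axles ride arm R): planetary set, 35/16/67 teeth
ring teeth: 35 + 2·16 = 67
35(ω_sun−ω_arm) = −67(ω_ring−ω_arm),  ω_sun = 0, ω_ring = 1
35(0−ω_arm) = −67(1−ω_arm)  ⇒  102·ω_arm = 67  ⇒  ω_arm = 67/102
sun–planet mesh: 35·(0−67/102) = −16·(ω_p−ω_arm)  ⇒  ω_p−ω_arm = 2345/1632
ω_p = 67/102 + 2345/1632 = 67/32
exact speed ratio = 67/32

67/32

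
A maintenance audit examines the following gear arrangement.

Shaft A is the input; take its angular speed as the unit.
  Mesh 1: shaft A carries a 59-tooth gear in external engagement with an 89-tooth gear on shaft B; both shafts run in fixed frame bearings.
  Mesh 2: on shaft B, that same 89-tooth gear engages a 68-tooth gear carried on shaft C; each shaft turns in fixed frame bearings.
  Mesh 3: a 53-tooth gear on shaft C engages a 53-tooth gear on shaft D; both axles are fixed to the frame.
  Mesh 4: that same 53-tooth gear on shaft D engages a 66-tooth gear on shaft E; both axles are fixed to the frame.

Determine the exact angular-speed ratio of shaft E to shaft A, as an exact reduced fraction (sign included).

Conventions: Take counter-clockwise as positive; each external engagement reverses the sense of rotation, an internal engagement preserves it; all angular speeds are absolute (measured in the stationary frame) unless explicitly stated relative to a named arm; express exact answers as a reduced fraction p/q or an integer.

class = fixed-axis compound train [4 meshes; 4 ratios multiply, 4 sense flips]
mesh 1 [59T→89T]: running ratio 59/89, sense −
mesh 2 [89T→68T]: running ratio 59/68, sense +
mesh 3 [53T→53T]: running ratio 59/68, sense −
mesh 4 [53T→66T]: running ratio 3127/4488, sense +
ω_out/ω_in = 3127/4488

3127/4488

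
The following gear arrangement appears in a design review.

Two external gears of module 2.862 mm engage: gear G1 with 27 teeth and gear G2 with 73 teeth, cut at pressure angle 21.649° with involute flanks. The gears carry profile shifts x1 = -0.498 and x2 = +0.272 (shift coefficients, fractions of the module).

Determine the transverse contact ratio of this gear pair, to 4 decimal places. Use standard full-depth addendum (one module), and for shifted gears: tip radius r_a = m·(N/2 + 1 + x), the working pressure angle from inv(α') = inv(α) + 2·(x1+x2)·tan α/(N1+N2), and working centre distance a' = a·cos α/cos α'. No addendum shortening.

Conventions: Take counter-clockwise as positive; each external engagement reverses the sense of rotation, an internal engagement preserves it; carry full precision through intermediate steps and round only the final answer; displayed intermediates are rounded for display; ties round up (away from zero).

1.7144

topology: single-mesh involute geometry — m = 2.862, 27T/73T pair
base radii: r_b1 = 35.911597, r_b2 = 97.094318
tip radii: r_a1 = 40.073724, r_a2 = 108.103464
inv(α') = inv(21.649°) + 2·(-0.498+0.272)·tan α/(27+73) = 0.01727722  ⇒  α' = 20.97365°
a' = a·cos α / cos α' = 143.1000·cos 21.649°/cos 20.97365° = 142.443489
action lengths: √(r_a1²−r_b1²) = 17.783716, √(r_a2²−r_b2²) = 47.529489
base pitch p_b = π·m·cos α = 8.357008
CR = (17.783716 + 47.529489 − 142.443489·sin 20.97365°)/8.357008 = 1.714392
contact ratio ≈ 1.7144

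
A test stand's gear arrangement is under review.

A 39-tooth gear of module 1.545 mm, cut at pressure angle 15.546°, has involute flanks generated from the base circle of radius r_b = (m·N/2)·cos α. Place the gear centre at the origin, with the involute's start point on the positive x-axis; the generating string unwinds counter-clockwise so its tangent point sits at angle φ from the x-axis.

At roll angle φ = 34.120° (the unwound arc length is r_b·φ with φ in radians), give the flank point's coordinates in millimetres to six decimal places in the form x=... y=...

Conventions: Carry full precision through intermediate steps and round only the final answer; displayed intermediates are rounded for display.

single-mesh involute tooth geometry (39T wheel at module 1.545)
pitch radius r_p = m·N/2 = 1.545·39/2 = 30.127500
base radius r_b = r_p·cos α = 30.127500·cos 15.546° = 29.025303
roll angle φ = 34.120° = 0.59550634 rad
x = r_b·(cos φ + φ·sin φ) = 33.724522
y = r_b·(sin φ − φ·cos φ) = 1.971671

x=33.724522 y=1.971671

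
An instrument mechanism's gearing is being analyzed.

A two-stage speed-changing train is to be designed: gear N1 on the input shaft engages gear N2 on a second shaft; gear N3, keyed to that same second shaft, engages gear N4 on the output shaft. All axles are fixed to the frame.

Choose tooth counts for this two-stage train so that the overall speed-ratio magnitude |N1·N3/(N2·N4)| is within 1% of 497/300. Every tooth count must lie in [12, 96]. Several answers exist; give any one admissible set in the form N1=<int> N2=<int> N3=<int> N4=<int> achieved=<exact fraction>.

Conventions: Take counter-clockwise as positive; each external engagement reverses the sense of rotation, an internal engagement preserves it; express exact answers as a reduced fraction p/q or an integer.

N1=14 N2=12 N3=71 N4=50 achieved=497/300

2-stage fixed-axis compound train for ratio 497/300
target = 497/300 in lowest terms: an exact hit needs N1·N3 = k·497 and N2·N4 = k·300 for one integer k, every count in [12, 96]; additionally prefer no 1:1 stage (N1 ≠ N2, N3 ≠ N4)
k = 1: no 1:1-free in-range split of k·497 and k·300 into factor pairs; take k = 2
k = 2: N1·N3 = 994 = 14·71, N2·N4 = 600 = 12·50
achieved = 14·71/(12·50) = 497/300; |achieved − target| = 0 ≤ 497/30000 ✓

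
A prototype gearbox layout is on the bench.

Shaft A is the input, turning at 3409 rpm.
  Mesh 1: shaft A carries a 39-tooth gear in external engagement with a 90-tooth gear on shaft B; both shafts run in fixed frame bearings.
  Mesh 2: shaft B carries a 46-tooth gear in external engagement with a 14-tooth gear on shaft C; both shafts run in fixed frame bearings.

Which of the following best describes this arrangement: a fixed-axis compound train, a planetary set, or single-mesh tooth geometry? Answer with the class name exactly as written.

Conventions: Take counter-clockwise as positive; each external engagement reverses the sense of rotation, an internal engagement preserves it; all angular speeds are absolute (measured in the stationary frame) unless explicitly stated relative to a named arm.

fixed-axis compound train

class = fixed-axis compound train [2 meshes; 2 ratios multiply, 2 sense flips]
classification: fixed-axis compound train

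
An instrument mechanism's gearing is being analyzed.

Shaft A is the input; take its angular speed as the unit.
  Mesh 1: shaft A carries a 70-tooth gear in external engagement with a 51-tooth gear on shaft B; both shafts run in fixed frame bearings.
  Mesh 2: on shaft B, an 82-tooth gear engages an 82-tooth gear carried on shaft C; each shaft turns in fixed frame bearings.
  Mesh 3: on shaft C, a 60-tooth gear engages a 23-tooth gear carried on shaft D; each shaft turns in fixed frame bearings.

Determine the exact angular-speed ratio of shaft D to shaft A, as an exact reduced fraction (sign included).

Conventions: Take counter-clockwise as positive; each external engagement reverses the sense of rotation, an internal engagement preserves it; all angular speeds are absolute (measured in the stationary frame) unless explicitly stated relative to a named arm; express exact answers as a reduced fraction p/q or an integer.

-1400/391

class = fixed-axis compound train [3 meshes; 3 ratios multiply, 3 sense flips]
mesh 1 [70T→51T]: running ratio 70/51, sense −
mesh 2 [82T→82T]: running ratio 70/51, sense +
mesh 3 [60T→23T]: running ratio 1400/391, sense −
ω_out/ω_in = -1400/391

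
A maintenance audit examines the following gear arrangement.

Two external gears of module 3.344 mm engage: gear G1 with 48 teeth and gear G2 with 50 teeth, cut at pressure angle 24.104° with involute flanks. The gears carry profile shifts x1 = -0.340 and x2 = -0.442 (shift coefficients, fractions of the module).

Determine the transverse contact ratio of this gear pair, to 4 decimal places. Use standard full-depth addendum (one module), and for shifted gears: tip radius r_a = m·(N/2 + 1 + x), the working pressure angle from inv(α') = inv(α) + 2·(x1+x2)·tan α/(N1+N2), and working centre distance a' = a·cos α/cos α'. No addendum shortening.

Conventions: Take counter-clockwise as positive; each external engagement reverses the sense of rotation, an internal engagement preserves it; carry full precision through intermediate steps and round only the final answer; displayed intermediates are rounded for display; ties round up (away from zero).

1.7138

class = single-mesh tooth geometry [involute pair 48T × 50T, m = 3.344]
base radii: r_b1 = 73.258132, r_b2 = 76.310554
tip radii: r_a1 = 82.463040, r_a2 = 85.465952
inv(α') = inv(24.104°) + 2·(-0.340-0.442)·tan α/(48+50) = 0.01957101  ⇒  α' = 21.82908°
a' = a·cos α / cos α' = 163.8560·cos 24.104°/cos 21.82908° = 161.121553
action lengths: √(r_a1²−r_b1²) = 37.860258, √(r_a2²−r_b2²) = 38.485430
base pitch p_b = π·m·cos α = 9.589467
CR = (37.860258 + 38.485430 − 161.121553·sin 21.82908°)/9.589467 = 1.713796
contact ratio ≈ 1.7138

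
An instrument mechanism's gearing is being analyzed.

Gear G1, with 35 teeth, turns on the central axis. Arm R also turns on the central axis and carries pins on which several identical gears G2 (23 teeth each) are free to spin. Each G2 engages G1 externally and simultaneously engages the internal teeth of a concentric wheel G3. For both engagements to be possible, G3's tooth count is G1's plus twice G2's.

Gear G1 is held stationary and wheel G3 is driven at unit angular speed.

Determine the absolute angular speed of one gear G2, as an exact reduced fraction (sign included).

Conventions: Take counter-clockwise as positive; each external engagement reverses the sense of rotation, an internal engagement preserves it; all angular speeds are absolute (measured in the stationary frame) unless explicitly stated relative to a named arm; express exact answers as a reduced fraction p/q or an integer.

topology: planetary set — G1 35T / G2 23T / G3 81T, arm = carrier (Willis)
ring teeth: 35 + 2·23 = 81
35(ω_sun−ω_arm) = −81(ω_ring−ω_arm),  ω_sun = 0, ω_ring = 1
35(0−ω_arm) = −81(1−ω_arm)  ⇒  116·ω_arm = 81  ⇒  ω_arm = 81/116
sun–planet mesh: 35·(0−81/116) = −23·(ω_p−ω_arm)  ⇒  ω_p−ω_arm = 2835/2668
ω_p = 81/116 + 2835/2668 = 81/46
exact speed ratio = 81/46

81/46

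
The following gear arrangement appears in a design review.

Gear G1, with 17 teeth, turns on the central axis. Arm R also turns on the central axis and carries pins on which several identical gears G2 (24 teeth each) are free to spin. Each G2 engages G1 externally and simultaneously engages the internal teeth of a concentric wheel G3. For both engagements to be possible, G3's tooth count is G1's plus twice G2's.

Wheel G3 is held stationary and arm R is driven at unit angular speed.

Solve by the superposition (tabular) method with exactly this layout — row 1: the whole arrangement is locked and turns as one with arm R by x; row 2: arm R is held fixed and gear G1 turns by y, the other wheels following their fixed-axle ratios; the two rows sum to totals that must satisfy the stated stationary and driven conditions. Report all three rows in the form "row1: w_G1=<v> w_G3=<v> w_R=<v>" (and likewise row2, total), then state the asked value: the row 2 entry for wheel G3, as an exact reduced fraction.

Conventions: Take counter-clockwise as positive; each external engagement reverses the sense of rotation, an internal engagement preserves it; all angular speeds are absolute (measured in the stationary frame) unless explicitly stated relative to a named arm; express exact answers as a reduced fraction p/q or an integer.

row1: w_G1=1 w_G3=1 w_R=1
row2: w_G1=65/17 w_G3=-1 w_R=0
total: w_G1=82/17 w_G3=0 w_R=1
asked value: -1

recognized (axles ride arm R): planetary set, 17/24/65 teeth
row 1 (train locked, turned with arm): all members turn x
superposition row 2 [arm held]: sun y, ring −(17/65)·y, arm 0
boundary: total ω_ring = x − (17/65)·y = 0 and total ω_arm = x = 1  ⇒  y = 65/17, x = 1
row 2 ring = −(17/65)·65/17 = -1
totals (row 1 + row 2): sun 1 + 65/17 = 82/17, ring 1 + (-1) = 0, arm 1 + 0 = 1
asked cell (row2, ring) = -1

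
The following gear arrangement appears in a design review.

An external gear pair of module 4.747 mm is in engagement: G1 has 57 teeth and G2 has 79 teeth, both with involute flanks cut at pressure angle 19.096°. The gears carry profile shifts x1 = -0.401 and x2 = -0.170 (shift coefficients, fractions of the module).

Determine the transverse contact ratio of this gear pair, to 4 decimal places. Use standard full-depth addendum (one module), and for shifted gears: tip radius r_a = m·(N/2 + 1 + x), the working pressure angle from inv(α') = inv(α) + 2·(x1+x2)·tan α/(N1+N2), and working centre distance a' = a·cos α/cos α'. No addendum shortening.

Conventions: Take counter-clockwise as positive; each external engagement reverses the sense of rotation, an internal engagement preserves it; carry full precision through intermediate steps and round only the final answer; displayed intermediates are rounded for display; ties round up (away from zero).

1.9981

topology: single-mesh involute geometry — m = 4.747, 57T/79T pair
base radii: r_b1 = 127.844756, r_b2 = 177.188346
tip radii: r_a1 = 138.132953, r_a2 = 191.446510
inv(α') = inv(19.096°) + 2·(-0.401-0.170)·tan α/(57+79) = 0.01000770  ⇒  α' = 17.58117°
a' = a·cos α / cos α' = 322.7960·cos 19.096°/cos 17.58117° = 319.979342
action lengths: √(r_a1²−r_b1²) = 52.310907, √(r_a2²−r_b2²) = 72.498663
base pitch p_b = π·m·cos α = 14.092496
CR = (52.310907 + 72.498663 − 319.979342·sin 17.58117°)/14.092496 = 1.998063
contact ratio ≈ 1.9981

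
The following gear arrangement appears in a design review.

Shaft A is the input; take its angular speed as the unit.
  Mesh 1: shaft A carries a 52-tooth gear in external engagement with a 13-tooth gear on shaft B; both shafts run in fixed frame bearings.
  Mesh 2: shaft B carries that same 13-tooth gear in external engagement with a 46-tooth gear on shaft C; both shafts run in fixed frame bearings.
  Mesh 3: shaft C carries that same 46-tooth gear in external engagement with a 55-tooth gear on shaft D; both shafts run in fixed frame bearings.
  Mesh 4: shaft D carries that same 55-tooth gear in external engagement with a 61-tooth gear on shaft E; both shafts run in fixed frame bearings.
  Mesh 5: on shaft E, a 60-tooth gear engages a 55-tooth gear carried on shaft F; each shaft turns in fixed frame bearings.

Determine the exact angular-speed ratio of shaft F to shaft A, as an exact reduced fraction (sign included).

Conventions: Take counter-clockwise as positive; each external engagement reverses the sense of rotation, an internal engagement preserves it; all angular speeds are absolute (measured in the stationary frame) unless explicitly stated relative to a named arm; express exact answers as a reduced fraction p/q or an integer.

class = fixed-axis compound train [5 meshes; 5 ratios multiply, 5 sense flips]
mesh 1 [52T→13T]: running ratio 4, sense −
mesh 2 [13T→46T]: running ratio 26/23, sense +
mesh 3 [46T→55T]: running ratio 52/55, sense −
mesh 4 [55T→61T]: running ratio 52/61, sense +
mesh 5 [60T→55T]: running ratio 624/671, sense −
ω_out/ω_in = -624/671

-624/671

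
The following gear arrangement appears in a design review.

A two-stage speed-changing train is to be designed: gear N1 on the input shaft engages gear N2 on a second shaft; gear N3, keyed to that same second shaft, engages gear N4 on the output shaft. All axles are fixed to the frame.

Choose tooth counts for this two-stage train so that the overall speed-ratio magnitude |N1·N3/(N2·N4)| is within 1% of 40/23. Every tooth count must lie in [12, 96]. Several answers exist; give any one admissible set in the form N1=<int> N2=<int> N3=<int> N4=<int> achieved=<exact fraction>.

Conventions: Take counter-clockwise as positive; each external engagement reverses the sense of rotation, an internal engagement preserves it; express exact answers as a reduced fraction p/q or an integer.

2-stage fixed-axis compound train for ratio 40/23
target = 40/23 in lowest terms: an exact hit needs N1·N3 = k·40 and N2·N4 = k·23 for one integer k, every count in [12, 96]; additionally prefer no 1:1 stage (N1 ≠ N2, N3 ≠ N4)
k = 1…11: no 1:1-free in-range split of k·40 and k·23 into factor pairs; take k = 12
k = 12: N1·N3 = 480 = 12·40, N2·N4 = 276 = 23·12
achieved = 12·40/(23·12) = 40/23; |achieved − target| = 0 ≤ 2/115 ✓

N1=12 N2=23 N3=40 N4=12 achieved=40/23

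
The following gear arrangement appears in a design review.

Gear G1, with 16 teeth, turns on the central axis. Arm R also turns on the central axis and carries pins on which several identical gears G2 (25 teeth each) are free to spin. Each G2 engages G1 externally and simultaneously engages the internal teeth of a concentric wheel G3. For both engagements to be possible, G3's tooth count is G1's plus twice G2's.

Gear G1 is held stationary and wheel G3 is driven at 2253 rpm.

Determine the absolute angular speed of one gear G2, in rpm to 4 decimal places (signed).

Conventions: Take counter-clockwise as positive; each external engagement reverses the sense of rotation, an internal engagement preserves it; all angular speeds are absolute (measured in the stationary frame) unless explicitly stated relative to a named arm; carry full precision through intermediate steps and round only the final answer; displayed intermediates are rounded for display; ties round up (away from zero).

planetary set (16T centre, 25T on arm, 66T internal) — Willis relation
normalise by the input: solve with ω_ring = 1, then scale by 2253 rpm
ring teeth: 16 + 2·25 = 66
16(ω_sun−ω_arm) = −66(ω_ring−ω_arm),  ω_sun = 0, ω_ring = 1
16(0−ω_arm) = −66(1−ω_arm)  ⇒  82·ω_arm = 66  ⇒  ω_arm = 33/41
sun–planet mesh: 16·(0−33/41) = −25·(ω_p−ω_arm)  ⇒  ω_p−ω_arm = 528/1025
ω_p = 33/41 + 528/1025 = 33/25
scale: ω_p = 33/25 × 2253 rpm = +2973.9600 rpm

+2973.9600 rpm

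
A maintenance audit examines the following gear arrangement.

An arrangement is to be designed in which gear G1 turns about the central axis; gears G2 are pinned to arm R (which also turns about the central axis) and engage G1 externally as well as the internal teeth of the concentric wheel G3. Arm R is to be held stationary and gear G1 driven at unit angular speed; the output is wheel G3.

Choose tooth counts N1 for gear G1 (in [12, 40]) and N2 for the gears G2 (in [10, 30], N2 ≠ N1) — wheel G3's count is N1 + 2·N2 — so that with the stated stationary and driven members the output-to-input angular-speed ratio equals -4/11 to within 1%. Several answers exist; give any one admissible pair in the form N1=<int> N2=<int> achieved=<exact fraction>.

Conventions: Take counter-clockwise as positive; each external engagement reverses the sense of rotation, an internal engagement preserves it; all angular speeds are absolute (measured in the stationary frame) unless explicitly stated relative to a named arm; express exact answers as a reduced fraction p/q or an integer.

topology: planetary set — design target -4/11, arm = carrier (Willis)
Willis with ω_arm = 0: ω_ring/ω_sun = −N1/N3; set equal to -4/11  ⇒  N3/N1 = −1/(-4/11) = 11/4
N3 = N1 + 2·N2  ⇒  N2/N1 = (N3/N1 − 1)/2 = (11/4 − 1)/2 = 7/8
smallest multiple with N1 ≥ 12 and N2 ≥ 10: k = 2  ⇒  N1 = 2·8 = 16, N2 = 2·7 = 14 (N1 ≤ 40, N2 ≤ 30, N2 ≠ N1 ✓), N3 = 16 + 2·14 = 44
check: −N1/N3 with N1 = 16, N3 = 44 gives -4/11; |achieved − target| = 0 ≤ 1/275 ✓

N1=16 N2=14 achieved=-4/11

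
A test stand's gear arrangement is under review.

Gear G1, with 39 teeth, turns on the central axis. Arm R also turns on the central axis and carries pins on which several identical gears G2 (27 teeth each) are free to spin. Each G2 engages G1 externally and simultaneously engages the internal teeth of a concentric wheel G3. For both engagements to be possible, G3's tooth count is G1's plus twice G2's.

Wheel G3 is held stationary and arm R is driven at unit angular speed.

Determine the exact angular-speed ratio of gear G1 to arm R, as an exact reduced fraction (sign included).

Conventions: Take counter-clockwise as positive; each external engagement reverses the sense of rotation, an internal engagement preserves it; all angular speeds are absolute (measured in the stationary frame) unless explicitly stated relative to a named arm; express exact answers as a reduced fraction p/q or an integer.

44/13

planetary set (39T centre, 27T on arm, 93T internal) — Willis relation
ring teeth: 39 + 2·27 = 93
39(ω_sun−ω_arm) = −93(ω_ring−ω_arm),  ω_ring = 0, ω_arm = 1
ω_sun = 1 − (93/39)(0−1) = 44/13
ω_out/ω_in = 44/13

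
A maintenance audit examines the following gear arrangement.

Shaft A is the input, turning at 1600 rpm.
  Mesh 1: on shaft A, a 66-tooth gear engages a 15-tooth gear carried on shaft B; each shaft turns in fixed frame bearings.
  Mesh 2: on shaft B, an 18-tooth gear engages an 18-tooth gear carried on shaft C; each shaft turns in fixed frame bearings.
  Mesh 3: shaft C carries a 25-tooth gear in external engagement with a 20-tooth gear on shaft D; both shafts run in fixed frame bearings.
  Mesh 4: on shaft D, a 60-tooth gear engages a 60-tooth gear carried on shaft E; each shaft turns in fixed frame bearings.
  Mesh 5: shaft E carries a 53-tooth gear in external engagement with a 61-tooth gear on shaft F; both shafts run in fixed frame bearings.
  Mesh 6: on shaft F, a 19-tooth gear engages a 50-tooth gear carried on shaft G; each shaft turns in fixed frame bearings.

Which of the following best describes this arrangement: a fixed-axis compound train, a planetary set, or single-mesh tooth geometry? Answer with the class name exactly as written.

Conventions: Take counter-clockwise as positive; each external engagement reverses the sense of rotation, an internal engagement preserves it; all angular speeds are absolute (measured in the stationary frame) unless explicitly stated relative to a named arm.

fixed-axis compound train

class = fixed-axis compound train [6 meshes; 6 ratios multiply, 6 sense flips]
classification: fixed-axis compound train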